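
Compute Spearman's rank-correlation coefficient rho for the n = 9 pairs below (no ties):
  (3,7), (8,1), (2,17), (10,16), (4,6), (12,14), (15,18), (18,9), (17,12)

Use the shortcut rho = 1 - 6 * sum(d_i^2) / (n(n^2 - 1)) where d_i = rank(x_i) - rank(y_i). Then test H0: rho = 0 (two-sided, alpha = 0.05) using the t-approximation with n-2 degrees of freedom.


Step 1: Rank x and y separately (midranks; no ties here).
rank(x): 3->2, 8->4, 2->1, 10->5, 4->3, 12->6, 15->7, 18->9, 17->8
rank(y): 7->3, 1->1, 17->8, 16->7, 6->2, 14->6, 18->9, 9->4, 12->5
Step 2: d_i = R_x(i) - R_y(i); compute d_i^2.
  (2-3)^2=1, (4-1)^2=9, (1-8)^2=49, (5-7)^2=4, (3-2)^2=1, (6-6)^2=0, (7-9)^2=4, (9-4)^2=25, (8-5)^2=9
sum(d^2) = 102.
Step 3: rho = 1 - 6*102 / (9*(9^2 - 1)) = 1 - 612/720 = 0.150000.
Step 4: Under H0, t = rho * sqrt((n-2)/(1-rho^2)) = 0.4014 ~ t(7).
Step 5: Two-sided p-value from the t-distribution with 7 df = 0.700094.
Step 6: alpha = 0.05. fail to reject H0.

rho = 0.1500, p = 0.700094, fail to reject H0 at alpha = 0.05.


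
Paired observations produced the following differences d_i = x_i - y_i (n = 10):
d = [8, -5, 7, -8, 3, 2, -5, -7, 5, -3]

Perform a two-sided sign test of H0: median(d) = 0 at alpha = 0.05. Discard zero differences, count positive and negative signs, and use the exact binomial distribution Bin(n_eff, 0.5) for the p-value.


Step 1: Discard zero differences. Original n = 10; n_eff = number of nonzero differences = 10.
Nonzero differences (with sign): +8, -5, +7, -8, +3, +2, -5, -7, +5, -3
Step 2: Count signs: positive = 5, negative = 5.
Step 3: Under H0: P(positive) = 0.5, so the number of positives S ~ Bin(10, 0.5).
Step 4: Two-sided exact p-value = sum of Bin(10,0.5) probabilities at or below the observed probability = 1.000000.
Step 5: alpha = 0.05. fail to reject H0.

n_eff = 10, pos = 5, neg = 5, p = 1.000000, fail to reject H0.


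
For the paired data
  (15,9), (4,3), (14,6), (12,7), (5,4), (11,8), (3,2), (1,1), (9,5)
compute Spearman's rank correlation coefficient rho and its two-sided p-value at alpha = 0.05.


Step 1: Rank x and y separately (midranks; no ties here).
rank(x): 15->9, 4->3, 14->8, 12->7, 5->4, 11->6, 3->2, 1->1, 9->5
rank(y): 9->9, 3->3, 6->6, 7->7, 4->4, 8->8, 2->2, 1->1, 5->5
Step 2: d_i = R_x(i) - R_y(i); compute d_i^2.
  (9-9)^2=0, (3-3)^2=0, (8-6)^2=4, (7-7)^2=0, (4-4)^2=0, (6-8)^2=4, (2-2)^2=0, (1-1)^2=0, (5-5)^2=0
sum(d^2) = 8.
Step 3: rho = 1 - 6*8 / (9*(9^2 - 1)) = 1 - 48/720 = 0.933333.
Step 4: Under H0, t = rho * sqrt((n-2)/(1-rho^2)) = 6.8783 ~ t(7).
Step 5: Two-sided p-value from the t-distribution with 7 df = 0.000236.
Step 6: alpha = 0.05. reject H0.

rho = 0.9333, p = 0.000236, reject H0 at alpha = 0.05.


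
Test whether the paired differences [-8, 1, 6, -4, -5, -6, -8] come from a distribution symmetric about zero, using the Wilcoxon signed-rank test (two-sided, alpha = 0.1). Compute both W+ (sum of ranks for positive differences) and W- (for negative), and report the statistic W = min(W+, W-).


Step 1: Drop any zero differences (none here) and take |d_i|.
|d| = [8, 1, 6, 4, 5, 6, 8]
Step 2: Midrank |d_i| (ties get averaged ranks).
ranks: |8|->6.5, |1|->1, |6|->4.5, |4|->2, |5|->3, |6|->4.5, |8|->6.5
Step 3: Attach original signs; sum ranks with positive sign and with negative sign.
W+ = 1 + 4.5 = 5.5
W- = 6.5 + 2 + 3 + 4.5 + 6.5 = 22.5
(Check: W+ + W- = 28 should equal n(n+1)/2 = 28.)
Step 4: Test statistic W = min(W+, W-) = 5.5.
Step 5: Ties in |d|, so use the tie-corrected normal approximation.
        E[W] = n(n+1)/4 = 7*8/4 = 14.
        Tie groups: |d|=6 (t=2), |d|=8 (t=2); sum(t^3 - t) = 12.
        Var[W] = n(n+1)(2n+1)/24 - sum(t^3-t)/48 = 840/24 - 12/48 = 34.75.
        z = (W - E[W]) / sqrt(Var[W]) = (5.5 - 14) / 5.8949 = -1.4419.
        Two-sided p = 2*Phi(z) = 0.149325.
Step 6: alpha = 0.1. fail to reject H0.

W+ = 5.5, W- = 22.5, W = min = 5.5, p = 0.149325, fail to reject H0.


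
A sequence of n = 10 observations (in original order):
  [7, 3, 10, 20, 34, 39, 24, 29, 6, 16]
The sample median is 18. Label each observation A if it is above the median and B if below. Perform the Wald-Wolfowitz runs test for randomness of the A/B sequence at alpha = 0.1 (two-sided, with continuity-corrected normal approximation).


Step 1: Compute median = 18; label A = above, B = below.
Labels in order: BBBAAAAABB  (n_A = 5, n_B = 5)
Step 2: Count runs R = 3.
Step 3: Under H0 (random ordering), E[R] = 2*n_A*n_B/(n_A+n_B) + 1 = 2*5*5/10 + 1 = 6.0000.
        Var[R] = 2*n_A*n_B*(2*n_A*n_B - n_A - n_B) / ((n_A+n_B)^2 * (n_A+n_B-1)) = 2000/900 = 2.2222.
        SD[R] = 1.4907.
Step 4: Continuity-corrected z = (R + 0.5 - E[R]) / SD[R] = (3 + 0.5 - 6.0000) / 1.4907 = -1.6771.
Step 5: Two-sided p-value via normal approximation = 2*(1 - Phi(|z|)) = 0.093533.
Step 6: alpha = 0.1. reject H0.

R = 3, z = -1.6771, p = 0.093533, reject H0.


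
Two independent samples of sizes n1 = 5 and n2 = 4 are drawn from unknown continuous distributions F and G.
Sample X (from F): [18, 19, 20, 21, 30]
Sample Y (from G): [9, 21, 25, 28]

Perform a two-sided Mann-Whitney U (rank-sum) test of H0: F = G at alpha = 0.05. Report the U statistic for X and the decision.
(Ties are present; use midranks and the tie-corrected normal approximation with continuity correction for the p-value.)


Step 1: Combine and sort all 9 observations; assign midranks.
sorted (value, group): (9,Y), (18,X), (19,X), (20,X), (21,X), (21,Y), (25,Y), (28,Y), (30,X)
ranks: 9->1, 18->2, 19->3, 20->4, 21->5.5, 21->5.5, 25->7, 28->8, 30->9
Step 2: Rank sum for X: R1 = 2 + 3 + 4 + 5.5 + 9 = 23.5.
Step 3: U_X = R1 - n1(n1+1)/2 = 23.5 - 5*6/2 = 23.5 - 15 = 8.5.
       U_Y = n1*n2 - U_X = 20 - 8.5 = 11.5.
Step 4: Ties are present, so use the tie-corrected normal approximation (with continuity correction) for the p-value.
Step 5: p-value = 0.805701; compare to alpha = 0.05. fail to reject H0.

U_X = 8.5, p = 0.805701, fail to reject H0 at alpha = 0.05.


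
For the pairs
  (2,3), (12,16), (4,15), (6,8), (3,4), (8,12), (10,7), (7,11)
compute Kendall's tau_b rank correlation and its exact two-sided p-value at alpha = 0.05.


Step 1: Enumerate the 28 unordered pairs (i,j) with i<j and classify each by sign(x_j-x_i) * sign(y_j-y_i).
  (1,2):dx=+10,dy=+13->C; (1,3):dx=+2,dy=+12->C; (1,4):dx=+4,dy=+5->C; (1,5):dx=+1,dy=+1->C
  (1,6):dx=+6,dy=+9->C; (1,7):dx=+8,dy=+4->C; (1,8):dx=+5,dy=+8->C; (2,3):dx=-8,dy=-1->C
  (2,4):dx=-6,dy=-8->C; (2,5):dx=-9,dy=-12->C; (2,6):dx=-4,dy=-4->C; (2,7):dx=-2,dy=-9->C
  (2,8):dx=-5,dy=-5->C; (3,4):dx=+2,dy=-7->D; (3,5):dx=-1,dy=-11->C; (3,6):dx=+4,dy=-3->D
  (3,7):dx=+6,dy=-8->D; (3,8):dx=+3,dy=-4->D; (4,5):dx=-3,dy=-4->C; (4,6):dx=+2,dy=+4->C
  (4,7):dx=+4,dy=-1->D; (4,8):dx=+1,dy=+3->C; (5,6):dx=+5,dy=+8->C; (5,7):dx=+7,dy=+3->C
  (5,8):dx=+4,dy=+7->C; (6,7):dx=+2,dy=-5->D; (6,8):dx=-1,dy=-1->C; (7,8):dx=-3,dy=+4->D
Step 2: C = 21, D = 7, total pairs = 28.
Step 3: tau = (C - D)/(n(n-1)/2) = (21 - 7)/28 = 0.500000.
Step 4: Exact two-sided p-value (enumerate n! = 40320 permutations of y under H0): p = 0.108681.
Step 5: alpha = 0.05. fail to reject H0.

tau_b = 0.5000 (C=21, D=7), p = 0.108681, fail to reject H0.


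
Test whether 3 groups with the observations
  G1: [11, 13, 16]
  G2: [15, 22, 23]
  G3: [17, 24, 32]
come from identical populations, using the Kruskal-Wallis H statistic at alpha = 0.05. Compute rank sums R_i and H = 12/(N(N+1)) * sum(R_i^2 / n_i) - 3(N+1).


Step 1: Combine all N = 9 observations and assign midranks.
sorted (value, group, rank): (11,G1,1), (13,G1,2), (15,G2,3), (16,G1,4), (17,G3,5), (22,G2,6), (23,G2,7), (24,G3,8), (32,G3,9)
Step 2: Sum ranks within each group.
R_1 = 7 (n_1 = 3)
R_2 = 16 (n_2 = 3)
R_3 = 22 (n_3 = 3)
Step 3: H = 12/(N(N+1)) * sum(R_i^2/n_i) - 3(N+1)
     = 12/(9*10) * (7^2/3 + 16^2/3 + 22^2/3) - 3*10
     = 0.133333 * 263 - 30
     = 5.066667.
Step 4: No ties, so H is used without correction.
Step 5: Under H0, H ~ chi^2(2); p-value = 0.079394.
Step 6: alpha = 0.05. fail to reject H0.

H = 5.0667, df = 2, p = 0.079394, fail to reject H0.


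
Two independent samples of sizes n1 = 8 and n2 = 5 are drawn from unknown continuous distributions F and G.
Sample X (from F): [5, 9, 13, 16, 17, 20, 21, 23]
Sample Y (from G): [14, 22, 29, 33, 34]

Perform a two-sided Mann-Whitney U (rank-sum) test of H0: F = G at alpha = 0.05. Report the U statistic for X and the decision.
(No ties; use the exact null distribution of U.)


Step 1: Combine and sort all 13 observations; assign midranks.
sorted (value, group): (5,X), (9,X), (13,X), (14,Y), (16,X), (17,X), (20,X), (21,X), (22,Y), (23,X), (29,Y), (33,Y), (34,Y)
ranks: 5->1, 9->2, 13->3, 14->4, 16->5, 17->6, 20->7, 21->8, 22->9, 23->10, 29->11, 33->12, 34->13
Step 2: Rank sum for X: R1 = 1 + 2 + 3 + 5 + 6 + 7 + 8 + 10 = 42.
Step 3: U_X = R1 - n1(n1+1)/2 = 42 - 8*9/2 = 42 - 36 = 6.
       U_Y = n1*n2 - U_X = 40 - 6 = 34.
Step 4: No ties, so the exact null distribution of U (based on enumerating the C(13,8) = 1287 equally likely rank assignments) gives the two-sided p-value.
Step 5: p-value = 0.045066; compare to alpha = 0.05. reject H0.

U_X = 6, p = 0.045066, reject H0 at alpha = 0.05.


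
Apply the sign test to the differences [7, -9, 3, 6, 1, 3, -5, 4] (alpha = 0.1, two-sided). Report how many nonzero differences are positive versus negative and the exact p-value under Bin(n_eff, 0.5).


Step 1: Discard zero differences. Original n = 8; n_eff = number of nonzero differences = 8.
Nonzero differences (with sign): +7, -9, +3, +6, +1, +3, -5, +4
Step 2: Count signs: positive = 6, negative = 2.
Step 3: Under H0: P(positive) = 0.5, so the number of positives S ~ Bin(8, 0.5).
Step 4: Two-sided exact p-value = sum of Bin(8,0.5) probabilities at or below the observed probability = 0.289062.
Step 5: alpha = 0.1. fail to reject H0.

n_eff = 8, pos = 6, neg = 2, p = 0.289062, fail to reject H0.


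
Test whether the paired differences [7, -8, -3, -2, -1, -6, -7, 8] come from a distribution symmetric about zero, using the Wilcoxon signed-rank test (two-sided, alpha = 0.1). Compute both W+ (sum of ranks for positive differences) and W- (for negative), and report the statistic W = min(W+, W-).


Step 1: Drop any zero differences (none here) and take |d_i|.
|d| = [7, 8, 3, 2, 1, 6, 7, 8]
Step 2: Midrank |d_i| (ties get averaged ranks).
ranks: |7|->5.5, |8|->7.5, |3|->3, |2|->2, |1|->1, |6|->4, |7|->5.5, |8|->7.5
Step 3: Attach original signs; sum ranks with positive sign and with negative sign.
W+ = 5.5 + 7.5 = 13
W- = 7.5 + 3 + 2 + 1 + 4 + 5.5 = 23
(Check: W+ + W- = 36 should equal n(n+1)/2 = 36.)
Step 4: Test statistic W = min(W+, W-) = 13.
Step 5: Ties in |d|, so use the tie-corrected normal approximation.
        E[W] = n(n+1)/4 = 8*9/4 = 18.
        Tie groups: |d|=7 (t=2), |d|=8 (t=2); sum(t^3 - t) = 12.
        Var[W] = n(n+1)(2n+1)/24 - sum(t^3-t)/48 = 1224/24 - 12/48 = 50.75.
        z = (W - E[W]) / sqrt(Var[W]) = (13 - 18) / 7.1239 = -0.7019.
        Two-sided p = 2*Phi(z) = 0.482765.
Step 6: alpha = 0.1. fail to reject H0.

W+ = 13, W- = 23, W = min = 13, p = 0.482765, fail to reject H0.


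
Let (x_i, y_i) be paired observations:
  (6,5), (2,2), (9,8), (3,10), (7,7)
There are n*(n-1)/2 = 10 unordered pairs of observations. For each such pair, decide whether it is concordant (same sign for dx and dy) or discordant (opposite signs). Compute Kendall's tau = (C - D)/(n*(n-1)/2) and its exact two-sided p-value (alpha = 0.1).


Step 1: Enumerate the 10 unordered pairs (i,j) with i<j and classify each by sign(x_j-x_i) * sign(y_j-y_i).
  (1,2):dx=-4,dy=-3->C; (1,3):dx=+3,dy=+3->C; (1,4):dx=-3,dy=+5->D; (1,5):dx=+1,dy=+2->C
  (2,3):dx=+7,dy=+6->C; (2,4):dx=+1,dy=+8->C; (2,5):dx=+5,dy=+5->C; (3,4):dx=-6,dy=+2->D
  (3,5):dx=-2,dy=-1->C; (4,5):dx=+4,dy=-3->D
Step 2: C = 7, D = 3, total pairs = 10.
Step 3: tau = (C - D)/(n(n-1)/2) = (7 - 3)/10 = 0.400000.
Step 4: Exact two-sided p-value (enumerate n! = 120 permutations of y under H0): p = 0.483333.
Step 5: alpha = 0.1. fail to reject H0.

tau_b = 0.4000 (C=7, D=3), p = 0.483333, fail to reject H0.


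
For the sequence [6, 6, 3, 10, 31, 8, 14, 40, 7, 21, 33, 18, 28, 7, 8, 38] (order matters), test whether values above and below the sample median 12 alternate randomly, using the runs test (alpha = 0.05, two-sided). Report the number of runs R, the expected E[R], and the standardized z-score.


Step 1: Compute median = 12; label A = above, B = below.
Labels in order: BBBBABAABAAAABBA  (n_A = 8, n_B = 8)
Step 2: Count runs R = 8.
Step 3: Under H0 (random ordering), E[R] = 2*n_A*n_B/(n_A+n_B) + 1 = 2*8*8/16 + 1 = 9.0000.
        Var[R] = 2*n_A*n_B*(2*n_A*n_B - n_A - n_B) / ((n_A+n_B)^2 * (n_A+n_B-1)) = 14336/3840 = 3.7333.
        SD[R] = 1.9322.
Step 4: Continuity-corrected z = (R + 0.5 - E[R]) / SD[R] = (8 + 0.5 - 9.0000) / 1.9322 = -0.2588.
Step 5: Two-sided p-value via normal approximation = 2*(1 - Phi(|z|)) = 0.795809.
Step 6: alpha = 0.05. fail to reject H0.

R = 8, z = -0.2588, p = 0.795809, fail to reject H0.


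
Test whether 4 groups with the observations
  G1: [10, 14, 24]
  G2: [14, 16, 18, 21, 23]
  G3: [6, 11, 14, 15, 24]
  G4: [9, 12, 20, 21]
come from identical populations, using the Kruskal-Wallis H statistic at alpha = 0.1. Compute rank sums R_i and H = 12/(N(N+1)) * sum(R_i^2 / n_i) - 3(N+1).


Step 1: Combine all N = 17 observations and assign midranks.
sorted (value, group, rank): (6,G3,1), (9,G4,2), (10,G1,3), (11,G3,4), (12,G4,5), (14,G1,7), (14,G2,7), (14,G3,7), (15,G3,9), (16,G2,10), (18,G2,11), (20,G4,12), (21,G2,13.5), (21,G4,13.5), (23,G2,15), (24,G1,16.5), (24,G3,16.5)
Step 2: Sum ranks within each group.
R_1 = 26.5 (n_1 = 3)
R_2 = 56.5 (n_2 = 5)
R_3 = 37.5 (n_3 = 5)
R_4 = 32.5 (n_4 = 4)
Step 3: H = 12/(N(N+1)) * sum(R_i^2/n_i) - 3(N+1)
     = 12/(17*18) * (26.5^2/3 + 56.5^2/5 + 37.5^2/5 + 32.5^2/4) - 3*18
     = 0.039216 * 1417.85 - 54
     = 1.601797.
Step 4: Ties present; correction factor C = 1 - 36/(17^3 - 17) = 0.992647. Corrected H = 1.601797 / 0.992647 = 1.613663.
Step 5: Under H0, H ~ chi^2(3); p-value = 0.656296.
Step 6: alpha = 0.1. fail to reject H0.

H = 1.6137, df = 3, p = 0.656296, fail to reject H0.


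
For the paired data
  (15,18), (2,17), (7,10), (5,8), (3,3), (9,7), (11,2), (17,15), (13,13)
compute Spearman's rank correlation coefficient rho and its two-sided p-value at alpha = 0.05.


Step 1: Rank x and y separately (midranks; no ties here).
rank(x): 15->8, 2->1, 7->4, 5->3, 3->2, 9->5, 11->6, 17->9, 13->7
rank(y): 18->9, 17->8, 10->5, 8->4, 3->2, 7->3, 2->1, 15->7, 13->6
Step 2: d_i = R_x(i) - R_y(i); compute d_i^2.
  (8-9)^2=1, (1-8)^2=49, (4-5)^2=1, (3-4)^2=1, (2-2)^2=0, (5-3)^2=4, (6-1)^2=25, (9-7)^2=4, (7-6)^2=1
sum(d^2) = 86.
Step 3: rho = 1 - 6*86 / (9*(9^2 - 1)) = 1 - 516/720 = 0.283333.
Step 4: Under H0, t = rho * sqrt((n-2)/(1-rho^2)) = 0.7817 ~ t(7).
Step 5: Two-sided p-value from the t-distribution with 7 df = 0.460030.
Step 6: alpha = 0.05. fail to reject H0.

rho = 0.2833, p = 0.460030, fail to reject H0 at alpha = 0.05.


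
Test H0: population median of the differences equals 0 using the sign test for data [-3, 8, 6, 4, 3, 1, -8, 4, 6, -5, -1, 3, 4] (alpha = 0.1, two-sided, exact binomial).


Step 1: Discard zero differences. Original n = 13; n_eff = number of nonzero differences = 13.
Nonzero differences (with sign): -3, +8, +6, +4, +3, +1, -8, +4, +6, -5, -1, +3, +4
Step 2: Count signs: positive = 9, negative = 4.
Step 3: Under H0: P(positive) = 0.5, so the number of positives S ~ Bin(13, 0.5).
Step 4: Two-sided exact p-value = sum of Bin(13,0.5) probabilities at or below the observed probability = 0.266846.
Step 5: alpha = 0.1. fail to reject H0.

n_eff = 13, pos = 9, neg = 4, p = 0.266846, fail to reject H0.


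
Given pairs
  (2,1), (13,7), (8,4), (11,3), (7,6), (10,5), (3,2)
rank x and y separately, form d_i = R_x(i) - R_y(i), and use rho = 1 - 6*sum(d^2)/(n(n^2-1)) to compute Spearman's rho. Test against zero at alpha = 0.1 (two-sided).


Step 1: Rank x and y separately (midranks; no ties here).
rank(x): 2->1, 13->7, 8->4, 11->6, 7->3, 10->5, 3->2
rank(y): 1->1, 7->7, 4->4, 3->3, 6->6, 5->5, 2->2
Step 2: d_i = R_x(i) - R_y(i); compute d_i^2.
  (1-1)^2=0, (7-7)^2=0, (4-4)^2=0, (6-3)^2=9, (3-6)^2=9, (5-5)^2=0, (2-2)^2=0
sum(d^2) = 18.
Step 3: rho = 1 - 6*18 / (7*(7^2 - 1)) = 1 - 108/336 = 0.678571.
Step 4: Under H0, t = rho * sqrt((n-2)/(1-rho^2)) = 2.0657 ~ t(5).
Step 5: Two-sided p-value from the t-distribution with 5 df = 0.093750.
Step 6: alpha = 0.1. reject H0.

rho = 0.6786, p = 0.093750, reject H0 at alpha = 0.1.


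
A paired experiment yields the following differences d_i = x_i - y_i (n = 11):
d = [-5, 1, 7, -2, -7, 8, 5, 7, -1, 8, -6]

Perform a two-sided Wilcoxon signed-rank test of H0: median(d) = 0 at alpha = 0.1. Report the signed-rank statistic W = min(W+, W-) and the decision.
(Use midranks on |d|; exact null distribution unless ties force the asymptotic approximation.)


Step 1: Drop any zero differences (none here) and take |d_i|.
|d| = [5, 1, 7, 2, 7, 8, 5, 7, 1, 8, 6]
Step 2: Midrank |d_i| (ties get averaged ranks).
ranks: |5|->4.5, |1|->1.5, |7|->8, |2|->3, |7|->8, |8|->10.5, |5|->4.5, |7|->8, |1|->1.5, |8|->10.5, |6|->6
Step 3: Attach original signs; sum ranks with positive sign and with negative sign.
W+ = 1.5 + 8 + 10.5 + 4.5 + 8 + 10.5 = 43
W- = 4.5 + 3 + 8 + 1.5 + 6 = 23
(Check: W+ + W- = 66 should equal n(n+1)/2 = 66.)
Step 4: Test statistic W = min(W+, W-) = 23.
Step 5: Ties in |d|, so use the tie-corrected normal approximation.
        E[W] = n(n+1)/4 = 11*12/4 = 33.
        Tie groups: |d|=1 (t=2), |d|=5 (t=2), |d|=7 (t=3), |d|=8 (t=2); sum(t^3 - t) = 42.
        Var[W] = n(n+1)(2n+1)/24 - sum(t^3-t)/48 = 3036/24 - 42/48 = 125.625.
        z = (W - E[W]) / sqrt(Var[W]) = (23 - 33) / 11.2083 = -0.8922.
        Two-sided p = 2*Phi(z) = 0.372286.
Step 6: alpha = 0.1. fail to reject H0.

W+ = 43, W- = 23, W = min = 23, p = 0.372286, fail to reject H0.


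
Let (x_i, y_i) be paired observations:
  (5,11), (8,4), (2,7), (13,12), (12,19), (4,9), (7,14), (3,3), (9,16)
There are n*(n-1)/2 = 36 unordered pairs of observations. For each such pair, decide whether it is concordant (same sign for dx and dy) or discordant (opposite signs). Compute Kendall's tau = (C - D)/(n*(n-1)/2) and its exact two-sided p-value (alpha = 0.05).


Step 1: Enumerate the 36 unordered pairs (i,j) with i<j and classify each by sign(x_j-x_i) * sign(y_j-y_i).
  (1,2):dx=+3,dy=-7->D; (1,3):dx=-3,dy=-4->C; (1,4):dx=+8,dy=+1->C; (1,5):dx=+7,dy=+8->C
  (1,6):dx=-1,dy=-2->C; (1,7):dx=+2,dy=+3->C; (1,8):dx=-2,dy=-8->C; (1,9):dx=+4,dy=+5->C
  (2,3):dx=-6,dy=+3->D; (2,4):dx=+5,dy=+8->C; (2,5):dx=+4,dy=+15->C; (2,6):dx=-4,dy=+5->D
  (2,7):dx=-1,dy=+10->D; (2,8):dx=-5,dy=-1->C; (2,9):dx=+1,dy=+12->C; (3,4):dx=+11,dy=+5->C
  (3,5):dx=+10,dy=+12->C; (3,6):dx=+2,dy=+2->C; (3,7):dx=+5,dy=+7->C; (3,8):dx=+1,dy=-4->D
  (3,9):dx=+7,dy=+9->C; (4,5):dx=-1,dy=+7->D; (4,6):dx=-9,dy=-3->C; (4,7):dx=-6,dy=+2->D
  (4,8):dx=-10,dy=-9->C; (4,9):dx=-4,dy=+4->D; (5,6):dx=-8,dy=-10->C; (5,7):dx=-5,dy=-5->C
  (5,8):dx=-9,dy=-16->C; (5,9):dx=-3,dy=-3->C; (6,7):dx=+3,dy=+5->C; (6,8):dx=-1,dy=-6->C
  (6,9):dx=+5,dy=+7->C; (7,8):dx=-4,dy=-11->C; (7,9):dx=+2,dy=+2->C; (8,9):dx=+6,dy=+13->C
Step 2: C = 28, D = 8, total pairs = 36.
Step 3: tau = (C - D)/(n(n-1)/2) = (28 - 8)/36 = 0.555556.
Step 4: Exact two-sided p-value (enumerate n! = 362880 permutations of y under H0): p = 0.044615.
Step 5: alpha = 0.05. reject H0.

tau_b = 0.5556 (C=28, D=8), p = 0.044615, reject H0.


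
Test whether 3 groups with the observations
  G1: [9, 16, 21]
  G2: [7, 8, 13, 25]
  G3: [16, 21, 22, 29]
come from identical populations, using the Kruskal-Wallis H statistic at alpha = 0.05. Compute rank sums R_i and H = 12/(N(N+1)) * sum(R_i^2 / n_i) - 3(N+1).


Step 1: Combine all N = 11 observations and assign midranks.
sorted (value, group, rank): (7,G2,1), (8,G2,2), (9,G1,3), (13,G2,4), (16,G1,5.5), (16,G3,5.5), (21,G1,7.5), (21,G3,7.5), (22,G3,9), (25,G2,10), (29,G3,11)
Step 2: Sum ranks within each group.
R_1 = 16 (n_1 = 3)
R_2 = 17 (n_2 = 4)
R_3 = 33 (n_3 = 4)
Step 3: H = 12/(N(N+1)) * sum(R_i^2/n_i) - 3(N+1)
     = 12/(11*12) * (16^2/3 + 17^2/4 + 33^2/4) - 3*12
     = 0.090909 * 429.833 - 36
     = 3.075758.
Step 4: Ties present; correction factor C = 1 - 12/(11^3 - 11) = 0.990909. Corrected H = 3.075758 / 0.990909 = 3.103976.
Step 5: Under H0, H ~ chi^2(2); p-value = 0.211826.
Step 6: alpha = 0.05. fail to reject H0.

H = 3.1040, df = 2, p = 0.211826, fail to reject H0.


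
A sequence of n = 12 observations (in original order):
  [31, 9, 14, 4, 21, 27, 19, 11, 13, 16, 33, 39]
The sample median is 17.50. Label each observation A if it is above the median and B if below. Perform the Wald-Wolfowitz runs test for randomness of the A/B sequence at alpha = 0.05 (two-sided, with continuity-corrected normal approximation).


Step 1: Compute median = 17.50; label A = above, B = below.
Labels in order: ABBBAAABBBAA  (n_A = 6, n_B = 6)
Step 2: Count runs R = 5.
Step 3: Under H0 (random ordering), E[R] = 2*n_A*n_B/(n_A+n_B) + 1 = 2*6*6/12 + 1 = 7.0000.
        Var[R] = 2*n_A*n_B*(2*n_A*n_B - n_A - n_B) / ((n_A+n_B)^2 * (n_A+n_B-1)) = 4320/1584 = 2.7273.
        SD[R] = 1.6514.
Step 4: Continuity-corrected z = (R + 0.5 - E[R]) / SD[R] = (5 + 0.5 - 7.0000) / 1.6514 = -0.9083.
Step 5: Two-sided p-value via normal approximation = 2*(1 - Phi(|z|)) = 0.363722.
Step 6: alpha = 0.05. fail to reject H0.

R = 5, z = -0.9083, p = 0.363722, fail to reject H0.


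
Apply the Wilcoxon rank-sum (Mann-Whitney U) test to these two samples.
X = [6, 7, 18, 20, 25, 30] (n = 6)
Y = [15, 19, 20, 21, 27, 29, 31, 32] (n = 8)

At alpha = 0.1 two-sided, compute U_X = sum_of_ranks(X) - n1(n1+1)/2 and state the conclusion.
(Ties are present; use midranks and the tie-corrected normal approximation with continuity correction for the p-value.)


Step 1: Combine and sort all 14 observations; assign midranks.
sorted (value, group): (6,X), (7,X), (15,Y), (18,X), (19,Y), (20,X), (20,Y), (21,Y), (25,X), (27,Y), (29,Y), (30,X), (31,Y), (32,Y)
ranks: 6->1, 7->2, 15->3, 18->4, 19->5, 20->6.5, 20->6.5, 21->8, 25->9, 27->10, 29->11, 30->12, 31->13, 32->14
Step 2: Rank sum for X: R1 = 1 + 2 + 4 + 6.5 + 9 + 12 = 34.5.
Step 3: U_X = R1 - n1(n1+1)/2 = 34.5 - 6*7/2 = 34.5 - 21 = 13.5.
       U_Y = n1*n2 - U_X = 48 - 13.5 = 34.5.
Step 4: Ties are present, so use the tie-corrected normal approximation (with continuity correction) for the p-value.
Step 5: p-value = 0.196213; compare to alpha = 0.1. fail to reject H0.

U_X = 13.5, p = 0.196213, fail to reject H0 at alpha = 0.1.


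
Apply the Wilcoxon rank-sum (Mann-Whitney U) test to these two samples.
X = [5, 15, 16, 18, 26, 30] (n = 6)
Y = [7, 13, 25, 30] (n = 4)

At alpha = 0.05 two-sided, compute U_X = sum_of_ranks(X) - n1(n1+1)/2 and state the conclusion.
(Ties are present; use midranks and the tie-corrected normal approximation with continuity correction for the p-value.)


Step 1: Combine and sort all 10 observations; assign midranks.
sorted (value, group): (5,X), (7,Y), (13,Y), (15,X), (16,X), (18,X), (25,Y), (26,X), (30,X), (30,Y)
ranks: 5->1, 7->2, 13->3, 15->4, 16->5, 18->6, 25->7, 26->8, 30->9.5, 30->9.5
Step 2: Rank sum for X: R1 = 1 + 4 + 5 + 6 + 8 + 9.5 = 33.5.
Step 3: U_X = R1 - n1(n1+1)/2 = 33.5 - 6*7/2 = 33.5 - 21 = 12.5.
       U_Y = n1*n2 - U_X = 24 - 12.5 = 11.5.
Step 4: Ties are present, so use the tie-corrected normal approximation (with continuity correction) for the p-value.
Step 5: p-value = 1.000000; compare to alpha = 0.05. fail to reject H0.

U_X = 12.5, p = 1.000000, fail to reject H0 at alpha = 0.05.


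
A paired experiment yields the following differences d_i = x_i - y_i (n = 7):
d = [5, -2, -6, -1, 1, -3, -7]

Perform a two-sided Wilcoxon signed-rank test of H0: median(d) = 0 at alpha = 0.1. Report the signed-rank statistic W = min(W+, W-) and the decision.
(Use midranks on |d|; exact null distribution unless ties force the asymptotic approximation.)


Step 1: Drop any zero differences (none here) and take |d_i|.
|d| = [5, 2, 6, 1, 1, 3, 7]
Step 2: Midrank |d_i| (ties get averaged ranks).
ranks: |5|->5, |2|->3, |6|->6, |1|->1.5, |1|->1.5, |3|->4, |7|->7
Step 3: Attach original signs; sum ranks with positive sign and with negative sign.
W+ = 5 + 1.5 = 6.5
W- = 3 + 6 + 1.5 + 4 + 7 = 21.5
(Check: W+ + W- = 28 should equal n(n+1)/2 = 28.)
Step 4: Test statistic W = min(W+, W-) = 6.5.
Step 5: Ties in |d|, so use the tie-corrected normal approximation.
        E[W] = n(n+1)/4 = 7*8/4 = 14.
        Tie groups: |d|=1 (t=2); sum(t^3 - t) = 6.
        Var[W] = n(n+1)(2n+1)/24 - sum(t^3-t)/48 = 840/24 - 6/48 = 34.875.
        z = (W - E[W]) / sqrt(Var[W]) = (6.5 - 14) / 5.9055 = -1.2700.
        Two-sided p = 2*Phi(z) = 0.204084.
Step 6: alpha = 0.1. fail to reject H0.

W+ = 6.5, W- = 21.5, W = min = 6.5, p = 0.204084, fail to reject H0.


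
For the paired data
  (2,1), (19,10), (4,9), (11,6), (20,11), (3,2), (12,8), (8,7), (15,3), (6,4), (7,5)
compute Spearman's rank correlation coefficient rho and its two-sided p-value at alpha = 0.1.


Step 1: Rank x and y separately (midranks; no ties here).
rank(x): 2->1, 19->10, 4->3, 11->7, 20->11, 3->2, 12->8, 8->6, 15->9, 6->4, 7->5
rank(y): 1->1, 10->10, 9->9, 6->6, 11->11, 2->2, 8->8, 7->7, 3->3, 4->4, 5->5
Step 2: d_i = R_x(i) - R_y(i); compute d_i^2.
  (1-1)^2=0, (10-10)^2=0, (3-9)^2=36, (7-6)^2=1, (11-11)^2=0, (2-2)^2=0, (8-8)^2=0, (6-7)^2=1, (9-3)^2=36, (4-4)^2=0, (5-5)^2=0
sum(d^2) = 74.
Step 3: rho = 1 - 6*74 / (11*(11^2 - 1)) = 1 - 444/1320 = 0.663636.
Step 4: Under H0, t = rho * sqrt((n-2)/(1-rho^2)) = 2.6614 ~ t(9).
Step 5: Two-sided p-value from the t-distribution with 9 df = 0.025984.
Step 6: alpha = 0.1. reject H0.

rho = 0.6636, p = 0.025984, reject H0 at alpha = 0.1.


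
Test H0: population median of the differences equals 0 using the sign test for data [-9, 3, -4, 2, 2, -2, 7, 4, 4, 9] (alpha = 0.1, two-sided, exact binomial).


Step 1: Discard zero differences. Original n = 10; n_eff = number of nonzero differences = 10.
Nonzero differences (with sign): -9, +3, -4, +2, +2, -2, +7, +4, +4, +9
Step 2: Count signs: positive = 7, negative = 3.
Step 3: Under H0: P(positive) = 0.5, so the number of positives S ~ Bin(10, 0.5).
Step 4: Two-sided exact p-value = sum of Bin(10,0.5) probabilities at or below the observed probability = 0.343750.
Step 5: alpha = 0.1. fail to reject H0.

n_eff = 10, pos = 7, neg = 3, p = 0.343750, fail to reject H0.


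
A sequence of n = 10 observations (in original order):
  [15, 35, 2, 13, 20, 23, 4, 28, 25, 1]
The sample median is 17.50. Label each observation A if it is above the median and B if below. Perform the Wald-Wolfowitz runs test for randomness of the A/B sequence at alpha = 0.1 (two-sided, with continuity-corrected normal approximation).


Step 1: Compute median = 17.50; label A = above, B = below.
Labels in order: BABBAABAAB  (n_A = 5, n_B = 5)
Step 2: Count runs R = 7.
Step 3: Under H0 (random ordering), E[R] = 2*n_A*n_B/(n_A+n_B) + 1 = 2*5*5/10 + 1 = 6.0000.
        Var[R] = 2*n_A*n_B*(2*n_A*n_B - n_A - n_B) / ((n_A+n_B)^2 * (n_A+n_B-1)) = 2000/900 = 2.2222.
        SD[R] = 1.4907.
Step 4: Continuity-corrected z = (R - 0.5 - E[R]) / SD[R] = (7 - 0.5 - 6.0000) / 1.4907 = 0.3354.
Step 5: Two-sided p-value via normal approximation = 2*(1 - Phi(|z|)) = 0.737316.
Step 6: alpha = 0.1. fail to reject H0.

R = 7, z = 0.3354, p = 0.737316, fail to reject H0.


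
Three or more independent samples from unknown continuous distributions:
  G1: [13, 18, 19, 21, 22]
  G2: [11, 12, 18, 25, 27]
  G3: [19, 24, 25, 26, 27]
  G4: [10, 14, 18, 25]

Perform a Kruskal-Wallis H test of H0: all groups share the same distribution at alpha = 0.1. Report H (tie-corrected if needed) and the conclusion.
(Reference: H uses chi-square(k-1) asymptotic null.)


Step 1: Combine all N = 19 observations and assign midranks.
sorted (value, group, rank): (10,G4,1), (11,G2,2), (12,G2,3), (13,G1,4), (14,G4,5), (18,G1,7), (18,G2,7), (18,G4,7), (19,G1,9.5), (19,G3,9.5), (21,G1,11), (22,G1,12), (24,G3,13), (25,G2,15), (25,G3,15), (25,G4,15), (26,G3,17), (27,G2,18.5), (27,G3,18.5)
Step 2: Sum ranks within each group.
R_1 = 43.5 (n_1 = 5)
R_2 = 45.5 (n_2 = 5)
R_3 = 73 (n_3 = 5)
R_4 = 28 (n_4 = 4)
Step 3: H = 12/(N(N+1)) * sum(R_i^2/n_i) - 3(N+1)
     = 12/(19*20) * (43.5^2/5 + 45.5^2/5 + 73^2/5 + 28^2/4) - 3*20
     = 0.031579 * 2054.3 - 60
     = 4.872632.
Step 4: Ties present; correction factor C = 1 - 60/(19^3 - 19) = 0.991228. Corrected H = 4.872632 / 0.991228 = 4.915752.
Step 5: Under H0, H ~ chi^2(3); p-value = 0.178071.
Step 6: alpha = 0.1. fail to reject H0.

H = 4.9158, df = 3, p = 0.178071, fail to reject H0.


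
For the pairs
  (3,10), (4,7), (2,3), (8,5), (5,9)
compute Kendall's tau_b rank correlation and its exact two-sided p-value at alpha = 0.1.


Step 1: Enumerate the 10 unordered pairs (i,j) with i<j and classify each by sign(x_j-x_i) * sign(y_j-y_i).
  (1,2):dx=+1,dy=-3->D; (1,3):dx=-1,dy=-7->C; (1,4):dx=+5,dy=-5->D; (1,5):dx=+2,dy=-1->D
  (2,3):dx=-2,dy=-4->C; (2,4):dx=+4,dy=-2->D; (2,5):dx=+1,dy=+2->C; (3,4):dx=+6,dy=+2->C
  (3,5):dx=+3,dy=+6->C; (4,5):dx=-3,dy=+4->D
Step 2: C = 5, D = 5, total pairs = 10.
Step 3: tau = (C - D)/(n(n-1)/2) = (5 - 5)/10 = 0.000000.
Step 4: Exact two-sided p-value (enumerate n! = 120 permutations of y under H0): p = 1.000000.
Step 5: alpha = 0.1. fail to reject H0.

tau_b = 0.0000 (C=5, D=5), p = 1.000000, fail to reject H0.


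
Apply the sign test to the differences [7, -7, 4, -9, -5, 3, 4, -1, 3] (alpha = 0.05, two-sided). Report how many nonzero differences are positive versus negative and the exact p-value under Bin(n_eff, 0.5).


Step 1: Discard zero differences. Original n = 9; n_eff = number of nonzero differences = 9.
Nonzero differences (with sign): +7, -7, +4, -9, -5, +3, +4, -1, +3
Step 2: Count signs: positive = 5, negative = 4.
Step 3: Under H0: P(positive) = 0.5, so the number of positives S ~ Bin(9, 0.5).
Step 4: Two-sided exact p-value = sum of Bin(9,0.5) probabilities at or below the observed probability = 1.000000.
Step 5: alpha = 0.05. fail to reject H0.

n_eff = 9, pos = 5, neg = 4, p = 1.000000, fail to reject H0.


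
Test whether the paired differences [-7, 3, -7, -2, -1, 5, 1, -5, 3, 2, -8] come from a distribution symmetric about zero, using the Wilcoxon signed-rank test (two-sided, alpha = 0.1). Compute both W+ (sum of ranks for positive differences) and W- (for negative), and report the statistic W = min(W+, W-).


Step 1: Drop any zero differences (none here) and take |d_i|.
|d| = [7, 3, 7, 2, 1, 5, 1, 5, 3, 2, 8]
Step 2: Midrank |d_i| (ties get averaged ranks).
ranks: |7|->9.5, |3|->5.5, |7|->9.5, |2|->3.5, |1|->1.5, |5|->7.5, |1|->1.5, |5|->7.5, |3|->5.5, |2|->3.5, |8|->11
Step 3: Attach original signs; sum ranks with positive sign and with negative sign.
W+ = 5.5 + 7.5 + 1.5 + 5.5 + 3.5 = 23.5
W- = 9.5 + 9.5 + 3.5 + 1.5 + 7.5 + 11 = 42.5
(Check: W+ + W- = 66 should equal n(n+1)/2 = 66.)
Step 4: Test statistic W = min(W+, W-) = 23.5.
Step 5: Ties in |d|, so use the tie-corrected normal approximation.
        E[W] = n(n+1)/4 = 11*12/4 = 33.
        Tie groups: |d|=1 (t=2), |d|=2 (t=2), |d|=3 (t=2), |d|=5 (t=2), |d|=7 (t=2); sum(t^3 - t) = 30.
        Var[W] = n(n+1)(2n+1)/24 - sum(t^3-t)/48 = 3036/24 - 30/48 = 125.875.
        z = (W - E[W]) / sqrt(Var[W]) = (23.5 - 33) / 11.2194 = -0.8467.
        Two-sided p = 2*Phi(z) = 0.397136.
Step 6: alpha = 0.1. fail to reject H0.

W+ = 23.5, W- = 42.5, W = min = 23.5, p = 0.397136, fail to reject H0.


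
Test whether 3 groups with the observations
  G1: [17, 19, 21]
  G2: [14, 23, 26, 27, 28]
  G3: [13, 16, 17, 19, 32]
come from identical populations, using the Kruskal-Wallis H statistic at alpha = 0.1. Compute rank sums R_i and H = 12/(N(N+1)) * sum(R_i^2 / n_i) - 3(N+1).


Step 1: Combine all N = 13 observations and assign midranks.
sorted (value, group, rank): (13,G3,1), (14,G2,2), (16,G3,3), (17,G1,4.5), (17,G3,4.5), (19,G1,6.5), (19,G3,6.5), (21,G1,8), (23,G2,9), (26,G2,10), (27,G2,11), (28,G2,12), (32,G3,13)
Step 2: Sum ranks within each group.
R_1 = 19 (n_1 = 3)
R_2 = 44 (n_2 = 5)
R_3 = 28 (n_3 = 5)
Step 3: H = 12/(N(N+1)) * sum(R_i^2/n_i) - 3(N+1)
     = 12/(13*14) * (19^2/3 + 44^2/5 + 28^2/5) - 3*14
     = 0.065934 * 664.333 - 42
     = 1.802198.
Step 4: Ties present; correction factor C = 1 - 12/(13^3 - 13) = 0.994505. Corrected H = 1.802198 / 0.994505 = 1.812155.
Step 5: Under H0, H ~ chi^2(2); p-value = 0.404106.
Step 6: alpha = 0.1. fail to reject H0.

H = 1.8122, df = 2, p = 0.404106, fail to reject H0.


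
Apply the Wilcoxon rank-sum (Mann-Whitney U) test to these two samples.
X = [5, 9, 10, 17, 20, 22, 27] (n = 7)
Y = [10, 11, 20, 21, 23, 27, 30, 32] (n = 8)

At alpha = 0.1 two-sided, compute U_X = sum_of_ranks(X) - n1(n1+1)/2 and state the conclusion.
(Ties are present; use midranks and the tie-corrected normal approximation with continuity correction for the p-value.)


Step 1: Combine and sort all 15 observations; assign midranks.
sorted (value, group): (5,X), (9,X), (10,X), (10,Y), (11,Y), (17,X), (20,X), (20,Y), (21,Y), (22,X), (23,Y), (27,X), (27,Y), (30,Y), (32,Y)
ranks: 5->1, 9->2, 10->3.5, 10->3.5, 11->5, 17->6, 20->7.5, 20->7.5, 21->9, 22->10, 23->11, 27->12.5, 27->12.5, 30->14, 32->15
Step 2: Rank sum for X: R1 = 1 + 2 + 3.5 + 6 + 7.5 + 10 + 12.5 = 42.5.
Step 3: U_X = R1 - n1(n1+1)/2 = 42.5 - 7*8/2 = 42.5 - 28 = 14.5.
       U_Y = n1*n2 - U_X = 56 - 14.5 = 41.5.
Step 4: Ties are present, so use the tie-corrected normal approximation (with continuity correction) for the p-value.
Step 5: p-value = 0.131426; compare to alpha = 0.1. fail to reject H0.

U_X = 14.5, p = 0.131426, fail to reject H0 at alpha = 0.1.


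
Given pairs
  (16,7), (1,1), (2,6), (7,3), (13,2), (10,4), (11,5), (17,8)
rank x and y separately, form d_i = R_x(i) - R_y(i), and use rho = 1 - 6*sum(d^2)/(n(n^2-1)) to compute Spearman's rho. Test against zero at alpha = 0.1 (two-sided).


Step 1: Rank x and y separately (midranks; no ties here).
rank(x): 16->7, 1->1, 2->2, 7->3, 13->6, 10->4, 11->5, 17->8
rank(y): 7->7, 1->1, 6->6, 3->3, 2->2, 4->4, 5->5, 8->8
Step 2: d_i = R_x(i) - R_y(i); compute d_i^2.
  (7-7)^2=0, (1-1)^2=0, (2-6)^2=16, (3-3)^2=0, (6-2)^2=16, (4-4)^2=0, (5-5)^2=0, (8-8)^2=0
sum(d^2) = 32.
Step 3: rho = 1 - 6*32 / (8*(8^2 - 1)) = 1 - 192/504 = 0.619048.
Step 4: Under H0, t = rho * sqrt((n-2)/(1-rho^2)) = 1.9308 ~ t(6).
Step 5: Two-sided p-value from the t-distribution with 6 df = 0.101733.
Step 6: alpha = 0.1. fail to reject H0.

rho = 0.6190, p = 0.101733, fail to reject H0 at alpha = 0.1.


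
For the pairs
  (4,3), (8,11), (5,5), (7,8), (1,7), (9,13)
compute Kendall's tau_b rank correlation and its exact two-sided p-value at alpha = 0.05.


Step 1: Enumerate the 15 unordered pairs (i,j) with i<j and classify each by sign(x_j-x_i) * sign(y_j-y_i).
  (1,2):dx=+4,dy=+8->C; (1,3):dx=+1,dy=+2->C; (1,4):dx=+3,dy=+5->C; (1,5):dx=-3,dy=+4->D
  (1,6):dx=+5,dy=+10->C; (2,3):dx=-3,dy=-6->C; (2,4):dx=-1,dy=-3->C; (2,5):dx=-7,dy=-4->C
  (2,6):dx=+1,dy=+2->C; (3,4):dx=+2,dy=+3->C; (3,5):dx=-4,dy=+2->D; (3,6):dx=+4,dy=+8->C
  (4,5):dx=-6,dy=-1->C; (4,6):dx=+2,dy=+5->C; (5,6):dx=+8,dy=+6->C
Step 2: C = 13, D = 2, total pairs = 15.
Step 3: tau = (C - D)/(n(n-1)/2) = (13 - 2)/15 = 0.733333.
Step 4: Exact two-sided p-value (enumerate n! = 720 permutations of y under H0): p = 0.055556.
Step 5: alpha = 0.05. fail to reject H0.

tau_b = 0.7333 (C=13, D=2), p = 0.055556, fail to reject H0.


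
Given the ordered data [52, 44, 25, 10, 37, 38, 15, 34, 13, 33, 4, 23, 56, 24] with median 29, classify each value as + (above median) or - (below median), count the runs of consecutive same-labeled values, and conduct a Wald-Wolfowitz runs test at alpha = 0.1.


Step 1: Compute median = 29; label A = above, B = below.
Labels in order: AABBAABABABBAB  (n_A = 7, n_B = 7)
Step 2: Count runs R = 10.
Step 3: Under H0 (random ordering), E[R] = 2*n_A*n_B/(n_A+n_B) + 1 = 2*7*7/14 + 1 = 8.0000.
        Var[R] = 2*n_A*n_B*(2*n_A*n_B - n_A - n_B) / ((n_A+n_B)^2 * (n_A+n_B-1)) = 8232/2548 = 3.2308.
        SD[R] = 1.7974.
Step 4: Continuity-corrected z = (R - 0.5 - E[R]) / SD[R] = (10 - 0.5 - 8.0000) / 1.7974 = 0.8345.
Step 5: Two-sided p-value via normal approximation = 2*(1 - Phi(|z|)) = 0.403986.
Step 6: alpha = 0.1. fail to reject H0.

R = 10, z = 0.8345, p = 0.403986, fail to reject H0.


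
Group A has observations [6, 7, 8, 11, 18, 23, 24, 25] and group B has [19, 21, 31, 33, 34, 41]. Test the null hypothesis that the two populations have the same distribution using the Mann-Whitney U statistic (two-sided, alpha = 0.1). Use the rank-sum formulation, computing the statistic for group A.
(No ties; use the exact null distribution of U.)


Step 1: Combine and sort all 14 observations; assign midranks.
sorted (value, group): (6,X), (7,X), (8,X), (11,X), (18,X), (19,Y), (21,Y), (23,X), (24,X), (25,X), (31,Y), (33,Y), (34,Y), (41,Y)
ranks: 6->1, 7->2, 8->3, 11->4, 18->5, 19->6, 21->7, 23->8, 24->9, 25->10, 31->11, 33->12, 34->13, 41->14
Step 2: Rank sum for X: R1 = 1 + 2 + 3 + 4 + 5 + 8 + 9 + 10 = 42.
Step 3: U_X = R1 - n1(n1+1)/2 = 42 - 8*9/2 = 42 - 36 = 6.
       U_Y = n1*n2 - U_X = 48 - 6 = 42.
Step 4: No ties, so the exact null distribution of U (based on enumerating the C(14,8) = 3003 equally likely rank assignments) gives the two-sided p-value.
Step 5: p-value = 0.019980; compare to alpha = 0.1. reject H0.

U_X = 6, p = 0.019980, reject H0 at alpha = 0.1.


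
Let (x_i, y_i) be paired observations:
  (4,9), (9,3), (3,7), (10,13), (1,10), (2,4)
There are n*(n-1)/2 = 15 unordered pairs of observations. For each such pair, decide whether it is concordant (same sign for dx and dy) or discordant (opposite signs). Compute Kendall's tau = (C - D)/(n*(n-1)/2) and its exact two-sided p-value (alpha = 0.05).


Step 1: Enumerate the 15 unordered pairs (i,j) with i<j and classify each by sign(x_j-x_i) * sign(y_j-y_i).
  (1,2):dx=+5,dy=-6->D; (1,3):dx=-1,dy=-2->C; (1,4):dx=+6,dy=+4->C; (1,5):dx=-3,dy=+1->D
  (1,6):dx=-2,dy=-5->C; (2,3):dx=-6,dy=+4->D; (2,4):dx=+1,dy=+10->C; (2,5):dx=-8,dy=+7->D
  (2,6):dx=-7,dy=+1->D; (3,4):dx=+7,dy=+6->C; (3,5):dx=-2,dy=+3->D; (3,6):dx=-1,dy=-3->C
  (4,5):dx=-9,dy=-3->C; (4,6):dx=-8,dy=-9->C; (5,6):dx=+1,dy=-6->D
Step 2: C = 8, D = 7, total pairs = 15.
Step 3: tau = (C - D)/(n(n-1)/2) = (8 - 7)/15 = 0.066667.
Step 4: Exact two-sided p-value (enumerate n! = 720 permutations of y under H0): p = 1.000000.
Step 5: alpha = 0.05. fail to reject H0.

tau_b = 0.0667 (C=8, D=7), p = 1.000000, fail to reject H0.


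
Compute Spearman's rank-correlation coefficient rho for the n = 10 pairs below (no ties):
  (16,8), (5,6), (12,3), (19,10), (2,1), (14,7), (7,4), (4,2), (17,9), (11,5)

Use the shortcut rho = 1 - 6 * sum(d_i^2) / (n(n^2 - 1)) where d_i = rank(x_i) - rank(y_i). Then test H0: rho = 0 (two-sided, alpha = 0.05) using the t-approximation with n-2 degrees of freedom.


Step 1: Rank x and y separately (midranks; no ties here).
rank(x): 16->8, 5->3, 12->6, 19->10, 2->1, 14->7, 7->4, 4->2, 17->9, 11->5
rank(y): 8->8, 6->6, 3->3, 10->10, 1->1, 7->7, 4->4, 2->2, 9->9, 5->5
Step 2: d_i = R_x(i) - R_y(i); compute d_i^2.
  (8-8)^2=0, (3-6)^2=9, (6-3)^2=9, (10-10)^2=0, (1-1)^2=0, (7-7)^2=0, (4-4)^2=0, (2-2)^2=0, (9-9)^2=0, (5-5)^2=0
sum(d^2) = 18.
Step 3: rho = 1 - 6*18 / (10*(10^2 - 1)) = 1 - 108/990 = 0.890909.
Step 4: Under H0, t = rho * sqrt((n-2)/(1-rho^2)) = 5.5482 ~ t(8).
Step 5: Two-sided p-value from the t-distribution with 8 df = 0.000542.
Step 6: alpha = 0.05. reject H0.

rho = 0.8909, p = 0.000542, reject H0 at alpha = 0.05.


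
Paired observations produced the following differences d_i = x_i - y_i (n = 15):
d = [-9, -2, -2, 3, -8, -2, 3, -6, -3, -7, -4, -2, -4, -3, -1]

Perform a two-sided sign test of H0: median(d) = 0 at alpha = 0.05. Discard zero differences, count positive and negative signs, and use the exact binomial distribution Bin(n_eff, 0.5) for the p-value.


Step 1: Discard zero differences. Original n = 15; n_eff = number of nonzero differences = 15.
Nonzero differences (with sign): -9, -2, -2, +3, -8, -2, +3, -6, -3, -7, -4, -2, -4, -3, -1
Step 2: Count signs: positive = 2, negative = 13.
Step 3: Under H0: P(positive) = 0.5, so the number of positives S ~ Bin(15, 0.5).
Step 4: Two-sided exact p-value = sum of Bin(15,0.5) probabilities at or below the observed probability = 0.007385.
Step 5: alpha = 0.05. reject H0.

n_eff = 15, pos = 2, neg = 13, p = 0.007385, reject H0.
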